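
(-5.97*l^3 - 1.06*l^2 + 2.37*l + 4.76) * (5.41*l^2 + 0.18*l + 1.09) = -32.2977*l^5 - 6.8092*l^4 + 6.1236*l^3 + 25.0228*l^2 + 3.4401*l + 5.1884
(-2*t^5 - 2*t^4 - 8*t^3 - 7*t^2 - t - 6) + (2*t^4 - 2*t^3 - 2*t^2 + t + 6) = -2*t^5 - 10*t^3 - 9*t^2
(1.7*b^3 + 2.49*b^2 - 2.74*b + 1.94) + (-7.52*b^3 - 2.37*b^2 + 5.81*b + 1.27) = -5.82*b^3 + 0.12*b^2 + 3.07*b + 3.21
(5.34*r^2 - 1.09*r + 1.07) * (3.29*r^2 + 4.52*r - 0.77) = 17.5686*r^4 + 20.5507*r^3 - 5.5183*r^2 + 5.6757*r - 0.8239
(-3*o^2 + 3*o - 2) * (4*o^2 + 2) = -12*o^4 + 12*o^3 - 14*o^2 + 6*o - 4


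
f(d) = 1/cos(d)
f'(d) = sin(d)/cos(d)^2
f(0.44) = 1.11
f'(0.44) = 0.52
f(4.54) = -5.83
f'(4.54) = -33.48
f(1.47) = 9.94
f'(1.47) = 98.26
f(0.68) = 1.29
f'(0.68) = 1.04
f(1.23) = 2.99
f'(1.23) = 8.44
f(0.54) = 1.17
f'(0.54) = 0.70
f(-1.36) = 4.78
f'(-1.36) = -22.34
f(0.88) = 1.57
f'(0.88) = 1.90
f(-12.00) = 1.19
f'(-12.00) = 0.75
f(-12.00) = 1.19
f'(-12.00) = 0.75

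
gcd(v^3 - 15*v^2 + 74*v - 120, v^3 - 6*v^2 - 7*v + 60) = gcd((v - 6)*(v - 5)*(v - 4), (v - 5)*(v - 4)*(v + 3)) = v^2 - 9*v + 20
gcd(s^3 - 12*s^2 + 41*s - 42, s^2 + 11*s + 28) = 1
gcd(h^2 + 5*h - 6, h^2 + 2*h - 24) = h + 6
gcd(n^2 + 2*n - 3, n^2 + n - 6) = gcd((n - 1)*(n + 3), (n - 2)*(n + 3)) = n + 3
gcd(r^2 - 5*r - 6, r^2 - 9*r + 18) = r - 6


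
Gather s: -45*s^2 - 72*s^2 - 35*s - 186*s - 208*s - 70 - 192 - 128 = -117*s^2 - 429*s - 390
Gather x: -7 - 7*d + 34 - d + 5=32 - 8*d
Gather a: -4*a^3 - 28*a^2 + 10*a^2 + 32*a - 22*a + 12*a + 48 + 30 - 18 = -4*a^3 - 18*a^2 + 22*a + 60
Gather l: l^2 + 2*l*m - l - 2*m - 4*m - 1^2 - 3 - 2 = l^2 + l*(2*m - 1) - 6*m - 6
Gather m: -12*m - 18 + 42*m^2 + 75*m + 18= 42*m^2 + 63*m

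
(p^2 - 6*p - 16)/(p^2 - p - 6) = (p - 8)/(p - 3)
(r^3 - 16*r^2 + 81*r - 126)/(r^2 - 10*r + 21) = r - 6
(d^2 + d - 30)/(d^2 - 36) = (d - 5)/(d - 6)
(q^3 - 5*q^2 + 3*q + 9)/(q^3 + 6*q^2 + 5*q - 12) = (q^3 - 5*q^2 + 3*q + 9)/(q^3 + 6*q^2 + 5*q - 12)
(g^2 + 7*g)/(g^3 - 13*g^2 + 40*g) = (g + 7)/(g^2 - 13*g + 40)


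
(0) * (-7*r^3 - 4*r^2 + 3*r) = 0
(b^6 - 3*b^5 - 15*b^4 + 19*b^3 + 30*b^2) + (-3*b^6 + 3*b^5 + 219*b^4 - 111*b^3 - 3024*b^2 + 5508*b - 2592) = -2*b^6 + 204*b^4 - 92*b^3 - 2994*b^2 + 5508*b - 2592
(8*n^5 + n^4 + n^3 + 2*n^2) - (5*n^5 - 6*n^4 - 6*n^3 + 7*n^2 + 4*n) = 3*n^5 + 7*n^4 + 7*n^3 - 5*n^2 - 4*n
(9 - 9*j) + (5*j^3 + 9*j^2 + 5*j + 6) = 5*j^3 + 9*j^2 - 4*j + 15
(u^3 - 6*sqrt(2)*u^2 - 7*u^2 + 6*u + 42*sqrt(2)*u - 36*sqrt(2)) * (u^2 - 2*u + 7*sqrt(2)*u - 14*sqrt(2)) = u^5 - 9*u^4 + sqrt(2)*u^4 - 64*u^3 - 9*sqrt(2)*u^3 + 20*sqrt(2)*u^2 + 744*u^2 - 1680*u - 12*sqrt(2)*u + 1008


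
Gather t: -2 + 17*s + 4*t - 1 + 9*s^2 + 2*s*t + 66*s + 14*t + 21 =9*s^2 + 83*s + t*(2*s + 18) + 18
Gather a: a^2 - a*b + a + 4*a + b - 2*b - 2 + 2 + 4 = a^2 + a*(5 - b) - b + 4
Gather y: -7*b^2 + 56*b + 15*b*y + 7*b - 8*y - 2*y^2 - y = -7*b^2 + 63*b - 2*y^2 + y*(15*b - 9)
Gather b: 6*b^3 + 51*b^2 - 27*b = 6*b^3 + 51*b^2 - 27*b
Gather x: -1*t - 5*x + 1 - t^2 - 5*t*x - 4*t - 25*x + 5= -t^2 - 5*t + x*(-5*t - 30) + 6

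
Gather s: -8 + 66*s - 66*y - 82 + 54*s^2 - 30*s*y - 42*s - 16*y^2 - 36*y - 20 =54*s^2 + s*(24 - 30*y) - 16*y^2 - 102*y - 110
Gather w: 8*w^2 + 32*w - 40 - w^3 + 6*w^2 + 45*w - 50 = -w^3 + 14*w^2 + 77*w - 90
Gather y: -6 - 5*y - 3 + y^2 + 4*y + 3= y^2 - y - 6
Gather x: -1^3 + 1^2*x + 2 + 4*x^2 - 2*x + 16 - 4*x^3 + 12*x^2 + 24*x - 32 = -4*x^3 + 16*x^2 + 23*x - 15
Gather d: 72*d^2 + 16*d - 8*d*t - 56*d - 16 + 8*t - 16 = 72*d^2 + d*(-8*t - 40) + 8*t - 32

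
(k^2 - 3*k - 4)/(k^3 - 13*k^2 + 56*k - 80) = (k + 1)/(k^2 - 9*k + 20)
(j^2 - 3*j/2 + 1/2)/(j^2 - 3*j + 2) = (j - 1/2)/(j - 2)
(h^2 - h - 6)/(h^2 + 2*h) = (h - 3)/h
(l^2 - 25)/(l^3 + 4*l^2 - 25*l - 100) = 1/(l + 4)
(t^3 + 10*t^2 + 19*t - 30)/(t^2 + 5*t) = t + 5 - 6/t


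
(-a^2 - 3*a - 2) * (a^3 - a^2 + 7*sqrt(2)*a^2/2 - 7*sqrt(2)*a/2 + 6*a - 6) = -a^5 - 7*sqrt(2)*a^4/2 - 2*a^4 - 7*sqrt(2)*a^3 - 5*a^3 - 10*a^2 + 7*sqrt(2)*a^2/2 + 6*a + 7*sqrt(2)*a + 12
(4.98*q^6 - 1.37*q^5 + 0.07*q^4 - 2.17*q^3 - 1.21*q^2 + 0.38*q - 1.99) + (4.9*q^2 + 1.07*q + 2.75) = 4.98*q^6 - 1.37*q^5 + 0.07*q^4 - 2.17*q^3 + 3.69*q^2 + 1.45*q + 0.76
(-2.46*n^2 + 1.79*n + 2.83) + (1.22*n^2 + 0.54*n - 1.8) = -1.24*n^2 + 2.33*n + 1.03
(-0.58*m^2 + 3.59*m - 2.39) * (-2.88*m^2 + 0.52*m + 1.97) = 1.6704*m^4 - 10.6408*m^3 + 7.6074*m^2 + 5.8295*m - 4.7083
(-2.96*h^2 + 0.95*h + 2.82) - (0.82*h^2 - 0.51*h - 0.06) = -3.78*h^2 + 1.46*h + 2.88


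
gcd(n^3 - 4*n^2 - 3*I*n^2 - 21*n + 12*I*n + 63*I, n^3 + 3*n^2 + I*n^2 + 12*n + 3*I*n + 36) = n^2 + n*(3 - 3*I) - 9*I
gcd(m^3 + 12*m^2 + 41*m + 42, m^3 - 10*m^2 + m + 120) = m + 3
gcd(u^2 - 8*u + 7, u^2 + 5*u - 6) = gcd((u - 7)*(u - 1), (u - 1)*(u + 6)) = u - 1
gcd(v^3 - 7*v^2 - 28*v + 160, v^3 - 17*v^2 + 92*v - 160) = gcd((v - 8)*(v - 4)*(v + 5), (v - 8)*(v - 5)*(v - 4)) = v^2 - 12*v + 32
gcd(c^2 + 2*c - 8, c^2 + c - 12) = c + 4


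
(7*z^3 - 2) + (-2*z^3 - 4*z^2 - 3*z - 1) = 5*z^3 - 4*z^2 - 3*z - 3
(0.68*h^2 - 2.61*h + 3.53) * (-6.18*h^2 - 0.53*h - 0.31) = -4.2024*h^4 + 15.7694*h^3 - 20.6429*h^2 - 1.0618*h - 1.0943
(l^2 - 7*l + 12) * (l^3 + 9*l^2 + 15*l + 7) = l^5 + 2*l^4 - 36*l^3 + 10*l^2 + 131*l + 84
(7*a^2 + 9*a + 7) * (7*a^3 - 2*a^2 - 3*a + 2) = 49*a^5 + 49*a^4 + 10*a^3 - 27*a^2 - 3*a + 14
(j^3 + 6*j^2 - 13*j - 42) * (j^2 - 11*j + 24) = j^5 - 5*j^4 - 55*j^3 + 245*j^2 + 150*j - 1008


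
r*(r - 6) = r^2 - 6*r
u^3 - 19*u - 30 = (u - 5)*(u + 2)*(u + 3)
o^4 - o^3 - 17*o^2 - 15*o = o*(o - 5)*(o + 1)*(o + 3)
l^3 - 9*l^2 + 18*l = l*(l - 6)*(l - 3)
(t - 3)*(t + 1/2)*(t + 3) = t^3 + t^2/2 - 9*t - 9/2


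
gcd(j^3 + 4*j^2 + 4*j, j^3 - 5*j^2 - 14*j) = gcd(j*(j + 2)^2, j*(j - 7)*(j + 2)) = j^2 + 2*j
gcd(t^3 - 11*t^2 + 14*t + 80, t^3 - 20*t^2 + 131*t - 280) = t^2 - 13*t + 40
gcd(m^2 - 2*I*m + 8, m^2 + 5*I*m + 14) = 1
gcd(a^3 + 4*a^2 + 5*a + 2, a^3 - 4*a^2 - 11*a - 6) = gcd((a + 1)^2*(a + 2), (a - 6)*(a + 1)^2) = a^2 + 2*a + 1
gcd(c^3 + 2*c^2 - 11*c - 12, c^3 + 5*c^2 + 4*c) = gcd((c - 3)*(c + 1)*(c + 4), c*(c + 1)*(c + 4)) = c^2 + 5*c + 4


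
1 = 1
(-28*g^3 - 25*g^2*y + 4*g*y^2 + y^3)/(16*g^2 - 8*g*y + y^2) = (7*g^2 + 8*g*y + y^2)/(-4*g + y)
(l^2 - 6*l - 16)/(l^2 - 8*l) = (l + 2)/l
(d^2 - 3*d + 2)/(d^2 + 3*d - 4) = (d - 2)/(d + 4)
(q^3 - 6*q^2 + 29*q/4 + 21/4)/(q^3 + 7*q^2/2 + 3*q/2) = (2*q^2 - 13*q + 21)/(2*q*(q + 3))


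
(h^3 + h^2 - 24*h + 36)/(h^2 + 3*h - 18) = h - 2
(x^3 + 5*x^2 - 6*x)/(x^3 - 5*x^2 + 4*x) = (x + 6)/(x - 4)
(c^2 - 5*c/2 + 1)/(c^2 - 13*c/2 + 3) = (c - 2)/(c - 6)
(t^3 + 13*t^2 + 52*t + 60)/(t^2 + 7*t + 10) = t + 6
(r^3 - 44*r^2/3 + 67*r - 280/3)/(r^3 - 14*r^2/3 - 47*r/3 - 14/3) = (3*r^2 - 23*r + 40)/(3*r^2 + 7*r + 2)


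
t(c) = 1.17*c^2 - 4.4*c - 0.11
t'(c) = 2.34*c - 4.4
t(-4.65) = 45.65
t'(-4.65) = -15.28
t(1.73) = -4.22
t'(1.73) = -0.35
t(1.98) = -4.24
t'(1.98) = 0.23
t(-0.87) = 4.60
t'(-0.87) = -6.44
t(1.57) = -4.13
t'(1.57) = -0.73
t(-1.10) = 6.15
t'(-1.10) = -6.97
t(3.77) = -0.07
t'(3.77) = 4.42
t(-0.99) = 5.39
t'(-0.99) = -6.72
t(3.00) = -2.78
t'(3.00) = 2.62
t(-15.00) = 329.14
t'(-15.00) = -39.50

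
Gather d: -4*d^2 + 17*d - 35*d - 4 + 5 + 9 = -4*d^2 - 18*d + 10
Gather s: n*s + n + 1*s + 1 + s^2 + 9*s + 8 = n + s^2 + s*(n + 10) + 9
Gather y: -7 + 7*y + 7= 7*y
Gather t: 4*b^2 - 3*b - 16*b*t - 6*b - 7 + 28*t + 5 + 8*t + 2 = 4*b^2 - 9*b + t*(36 - 16*b)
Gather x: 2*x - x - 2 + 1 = x - 1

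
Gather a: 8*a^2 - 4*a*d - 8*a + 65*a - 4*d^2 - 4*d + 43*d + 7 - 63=8*a^2 + a*(57 - 4*d) - 4*d^2 + 39*d - 56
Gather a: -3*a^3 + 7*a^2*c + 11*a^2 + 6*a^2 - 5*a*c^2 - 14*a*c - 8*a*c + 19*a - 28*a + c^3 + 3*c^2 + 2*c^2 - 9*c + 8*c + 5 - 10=-3*a^3 + a^2*(7*c + 17) + a*(-5*c^2 - 22*c - 9) + c^3 + 5*c^2 - c - 5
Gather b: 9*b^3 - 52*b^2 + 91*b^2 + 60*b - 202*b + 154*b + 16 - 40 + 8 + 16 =9*b^3 + 39*b^2 + 12*b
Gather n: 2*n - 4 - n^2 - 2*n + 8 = 4 - n^2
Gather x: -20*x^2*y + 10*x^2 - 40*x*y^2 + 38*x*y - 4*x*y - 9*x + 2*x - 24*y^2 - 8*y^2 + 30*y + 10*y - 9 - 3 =x^2*(10 - 20*y) + x*(-40*y^2 + 34*y - 7) - 32*y^2 + 40*y - 12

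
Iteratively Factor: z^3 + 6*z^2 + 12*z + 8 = (z + 2)*(z^2 + 4*z + 4) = (z + 2)^2*(z + 2)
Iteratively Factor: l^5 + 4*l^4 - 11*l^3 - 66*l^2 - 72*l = (l + 3)*(l^4 + l^3 - 14*l^2 - 24*l) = l*(l + 3)*(l^3 + l^2 - 14*l - 24) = l*(l + 2)*(l + 3)*(l^2 - l - 12) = l*(l + 2)*(l + 3)^2*(l - 4)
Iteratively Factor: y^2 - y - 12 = (y - 4)*(y + 3)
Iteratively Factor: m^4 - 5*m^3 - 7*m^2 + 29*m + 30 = (m + 2)*(m^3 - 7*m^2 + 7*m + 15) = (m - 3)*(m + 2)*(m^2 - 4*m - 5) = (m - 3)*(m + 1)*(m + 2)*(m - 5)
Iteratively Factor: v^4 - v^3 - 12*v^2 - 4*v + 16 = (v + 2)*(v^3 - 3*v^2 - 6*v + 8) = (v + 2)^2*(v^2 - 5*v + 4) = (v - 4)*(v + 2)^2*(v - 1)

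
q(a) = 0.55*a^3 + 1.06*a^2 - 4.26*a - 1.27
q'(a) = 1.65*a^2 + 2.12*a - 4.26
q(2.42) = 2.42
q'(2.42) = 10.53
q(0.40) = -2.77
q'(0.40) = -3.15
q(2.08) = -0.60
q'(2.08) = 7.29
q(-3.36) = 4.15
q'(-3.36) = 7.24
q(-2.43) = 7.45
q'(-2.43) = 0.33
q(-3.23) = 5.01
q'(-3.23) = 6.11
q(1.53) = -3.34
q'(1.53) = 2.85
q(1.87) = -1.93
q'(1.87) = 5.47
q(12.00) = 1050.65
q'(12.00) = 258.78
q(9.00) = 447.20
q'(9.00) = 148.47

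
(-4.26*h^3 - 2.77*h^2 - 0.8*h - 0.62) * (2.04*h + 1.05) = -8.6904*h^4 - 10.1238*h^3 - 4.5405*h^2 - 2.1048*h - 0.651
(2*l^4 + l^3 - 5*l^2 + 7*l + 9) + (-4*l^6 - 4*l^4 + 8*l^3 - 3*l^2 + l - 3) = -4*l^6 - 2*l^4 + 9*l^3 - 8*l^2 + 8*l + 6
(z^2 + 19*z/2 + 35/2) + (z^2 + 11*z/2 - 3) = 2*z^2 + 15*z + 29/2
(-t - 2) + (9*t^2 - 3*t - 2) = 9*t^2 - 4*t - 4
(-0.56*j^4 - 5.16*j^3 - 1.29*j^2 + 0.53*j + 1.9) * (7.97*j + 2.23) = -4.4632*j^5 - 42.374*j^4 - 21.7881*j^3 + 1.3474*j^2 + 16.3249*j + 4.237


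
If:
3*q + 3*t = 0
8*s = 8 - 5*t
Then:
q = -t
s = 1 - 5*t/8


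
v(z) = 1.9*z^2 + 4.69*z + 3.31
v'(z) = 3.8*z + 4.69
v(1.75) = 17.34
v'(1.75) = 11.34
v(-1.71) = 0.85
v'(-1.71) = -1.81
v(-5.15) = 29.55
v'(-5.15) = -14.88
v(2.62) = 28.64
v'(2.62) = 14.65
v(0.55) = 6.46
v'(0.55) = 6.78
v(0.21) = 4.38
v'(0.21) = 5.49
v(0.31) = 4.95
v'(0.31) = 5.87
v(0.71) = 7.60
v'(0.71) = 7.39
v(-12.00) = 220.63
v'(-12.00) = -40.91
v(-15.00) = 360.46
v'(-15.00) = -52.31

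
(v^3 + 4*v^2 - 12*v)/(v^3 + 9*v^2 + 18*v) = (v - 2)/(v + 3)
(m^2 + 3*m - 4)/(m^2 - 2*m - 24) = (m - 1)/(m - 6)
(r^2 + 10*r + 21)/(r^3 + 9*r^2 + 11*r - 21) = 1/(r - 1)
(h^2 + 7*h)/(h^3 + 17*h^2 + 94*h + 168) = h/(h^2 + 10*h + 24)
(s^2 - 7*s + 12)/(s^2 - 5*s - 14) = (-s^2 + 7*s - 12)/(-s^2 + 5*s + 14)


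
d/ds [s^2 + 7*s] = 2*s + 7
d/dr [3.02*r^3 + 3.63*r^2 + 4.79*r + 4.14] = 9.06*r^2 + 7.26*r + 4.79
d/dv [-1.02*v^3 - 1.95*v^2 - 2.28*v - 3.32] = -3.06*v^2 - 3.9*v - 2.28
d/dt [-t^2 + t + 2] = 1 - 2*t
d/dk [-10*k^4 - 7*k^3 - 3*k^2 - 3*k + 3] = -40*k^3 - 21*k^2 - 6*k - 3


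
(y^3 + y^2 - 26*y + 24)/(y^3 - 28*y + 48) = (y - 1)/(y - 2)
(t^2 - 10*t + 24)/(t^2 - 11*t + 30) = (t - 4)/(t - 5)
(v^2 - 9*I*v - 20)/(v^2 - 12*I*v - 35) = (v - 4*I)/(v - 7*I)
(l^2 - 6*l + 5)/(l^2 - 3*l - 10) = (l - 1)/(l + 2)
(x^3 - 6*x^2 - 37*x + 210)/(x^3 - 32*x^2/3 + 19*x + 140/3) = 3*(x + 6)/(3*x + 4)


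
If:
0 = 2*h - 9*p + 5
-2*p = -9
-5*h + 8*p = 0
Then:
No Solution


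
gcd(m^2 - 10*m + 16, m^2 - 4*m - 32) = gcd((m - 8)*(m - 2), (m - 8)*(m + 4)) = m - 8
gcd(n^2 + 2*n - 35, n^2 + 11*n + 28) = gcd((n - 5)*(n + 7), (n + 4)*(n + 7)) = n + 7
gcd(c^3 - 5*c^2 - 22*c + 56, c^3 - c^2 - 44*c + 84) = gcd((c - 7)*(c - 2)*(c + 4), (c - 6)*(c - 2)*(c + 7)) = c - 2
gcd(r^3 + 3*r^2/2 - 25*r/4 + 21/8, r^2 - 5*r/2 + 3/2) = r - 3/2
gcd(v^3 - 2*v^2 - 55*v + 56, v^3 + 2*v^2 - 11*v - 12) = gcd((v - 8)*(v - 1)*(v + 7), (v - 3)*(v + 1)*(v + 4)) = 1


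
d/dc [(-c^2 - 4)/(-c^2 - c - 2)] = (c^2 - 4*c - 4)/(c^4 + 2*c^3 + 5*c^2 + 4*c + 4)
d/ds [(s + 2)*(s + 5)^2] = 3*(s + 3)*(s + 5)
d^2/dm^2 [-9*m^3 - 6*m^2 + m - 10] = -54*m - 12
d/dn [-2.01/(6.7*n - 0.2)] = 13.467/(6.7*n - 0.2)^2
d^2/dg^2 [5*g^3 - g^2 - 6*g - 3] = 30*g - 2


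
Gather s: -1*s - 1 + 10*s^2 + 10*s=10*s^2 + 9*s - 1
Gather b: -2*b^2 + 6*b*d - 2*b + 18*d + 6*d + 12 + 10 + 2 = -2*b^2 + b*(6*d - 2) + 24*d + 24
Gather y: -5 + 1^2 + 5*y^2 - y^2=4*y^2 - 4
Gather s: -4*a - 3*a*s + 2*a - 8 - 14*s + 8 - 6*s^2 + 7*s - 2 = -2*a - 6*s^2 + s*(-3*a - 7) - 2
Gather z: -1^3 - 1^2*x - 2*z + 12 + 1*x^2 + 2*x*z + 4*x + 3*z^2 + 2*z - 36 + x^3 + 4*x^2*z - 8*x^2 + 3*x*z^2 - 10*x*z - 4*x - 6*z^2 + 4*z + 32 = x^3 - 7*x^2 - x + z^2*(3*x - 3) + z*(4*x^2 - 8*x + 4) + 7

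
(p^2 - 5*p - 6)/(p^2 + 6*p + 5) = (p - 6)/(p + 5)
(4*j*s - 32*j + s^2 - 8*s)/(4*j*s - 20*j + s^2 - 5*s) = (s - 8)/(s - 5)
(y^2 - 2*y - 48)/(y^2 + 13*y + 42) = (y - 8)/(y + 7)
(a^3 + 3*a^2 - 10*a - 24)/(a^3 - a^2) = (a^3 + 3*a^2 - 10*a - 24)/(a^2*(a - 1))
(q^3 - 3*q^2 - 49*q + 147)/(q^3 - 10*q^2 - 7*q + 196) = (q^2 + 4*q - 21)/(q^2 - 3*q - 28)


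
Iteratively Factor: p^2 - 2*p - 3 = (p - 3)*(p + 1)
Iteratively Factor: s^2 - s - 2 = (s - 2)*(s + 1)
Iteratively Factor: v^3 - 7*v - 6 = (v + 1)*(v^2 - v - 6) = (v - 3)*(v + 1)*(v + 2)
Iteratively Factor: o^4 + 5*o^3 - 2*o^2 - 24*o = (o + 3)*(o^3 + 2*o^2 - 8*o) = o*(o + 3)*(o^2 + 2*o - 8) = o*(o + 3)*(o + 4)*(o - 2)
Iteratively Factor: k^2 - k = (k)*(k - 1)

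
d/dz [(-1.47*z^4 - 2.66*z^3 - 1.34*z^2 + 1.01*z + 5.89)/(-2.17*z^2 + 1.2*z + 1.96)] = (6.3798*z^5 + 0.4802*z^4 - 17.9088*z^3 - 15.0571*z^2 + 20.3098*z - 5.0884)/(4.7089*z^4 - 5.208*z^3 - 7.0664*z^2 + 4.704*z + 3.8416)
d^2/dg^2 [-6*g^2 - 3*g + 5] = -12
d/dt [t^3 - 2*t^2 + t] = 3*t^2 - 4*t + 1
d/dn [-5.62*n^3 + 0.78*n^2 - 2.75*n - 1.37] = -16.86*n^2 + 1.56*n - 2.75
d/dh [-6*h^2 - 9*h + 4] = -12*h - 9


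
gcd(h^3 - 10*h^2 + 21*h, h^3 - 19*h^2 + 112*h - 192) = h - 3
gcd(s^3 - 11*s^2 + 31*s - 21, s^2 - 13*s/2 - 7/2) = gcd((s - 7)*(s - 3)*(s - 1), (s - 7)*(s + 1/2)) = s - 7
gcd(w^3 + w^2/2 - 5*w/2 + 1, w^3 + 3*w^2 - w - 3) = w - 1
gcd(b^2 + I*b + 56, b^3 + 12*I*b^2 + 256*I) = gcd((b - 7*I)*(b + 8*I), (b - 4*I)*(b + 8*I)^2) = b + 8*I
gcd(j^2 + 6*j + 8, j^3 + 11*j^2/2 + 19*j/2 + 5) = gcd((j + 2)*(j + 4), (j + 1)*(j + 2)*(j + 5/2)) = j + 2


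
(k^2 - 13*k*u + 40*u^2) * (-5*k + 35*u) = -5*k^3 + 100*k^2*u - 655*k*u^2 + 1400*u^3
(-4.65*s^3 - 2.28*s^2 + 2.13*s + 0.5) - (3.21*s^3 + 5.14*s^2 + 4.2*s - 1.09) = -7.86*s^3 - 7.42*s^2 - 2.07*s + 1.59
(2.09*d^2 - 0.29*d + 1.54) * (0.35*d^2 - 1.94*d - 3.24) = 0.7315*d^4 - 4.1561*d^3 - 5.67*d^2 - 2.048*d - 4.9896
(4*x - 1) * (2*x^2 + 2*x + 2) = 8*x^3 + 6*x^2 + 6*x - 2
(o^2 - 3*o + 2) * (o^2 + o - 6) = o^4 - 2*o^3 - 7*o^2 + 20*o - 12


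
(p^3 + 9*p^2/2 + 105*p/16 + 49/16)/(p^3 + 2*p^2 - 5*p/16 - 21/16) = (4*p + 7)/(4*p - 3)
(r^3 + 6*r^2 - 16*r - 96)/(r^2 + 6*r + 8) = (r^2 + 2*r - 24)/(r + 2)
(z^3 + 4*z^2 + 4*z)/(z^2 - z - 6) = z*(z + 2)/(z - 3)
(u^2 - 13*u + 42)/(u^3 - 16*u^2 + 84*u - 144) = (u - 7)/(u^2 - 10*u + 24)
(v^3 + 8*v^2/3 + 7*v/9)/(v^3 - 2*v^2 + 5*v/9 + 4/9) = v*(3*v + 7)/(3*v^2 - 7*v + 4)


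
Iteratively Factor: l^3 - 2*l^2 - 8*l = (l + 2)*(l^2 - 4*l) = (l - 4)*(l + 2)*(l)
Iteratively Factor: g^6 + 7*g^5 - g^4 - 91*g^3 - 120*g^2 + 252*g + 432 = (g + 3)*(g^5 + 4*g^4 - 13*g^3 - 52*g^2 + 36*g + 144) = (g + 2)*(g + 3)*(g^4 + 2*g^3 - 17*g^2 - 18*g + 72) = (g + 2)*(g + 3)^2*(g^3 - g^2 - 14*g + 24) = (g - 3)*(g + 2)*(g + 3)^2*(g^2 + 2*g - 8) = (g - 3)*(g + 2)*(g + 3)^2*(g + 4)*(g - 2)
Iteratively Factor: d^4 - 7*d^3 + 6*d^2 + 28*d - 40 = (d - 5)*(d^3 - 2*d^2 - 4*d + 8) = (d - 5)*(d + 2)*(d^2 - 4*d + 4) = (d - 5)*(d - 2)*(d + 2)*(d - 2)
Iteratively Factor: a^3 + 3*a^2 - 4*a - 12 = (a - 2)*(a^2 + 5*a + 6) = (a - 2)*(a + 3)*(a + 2)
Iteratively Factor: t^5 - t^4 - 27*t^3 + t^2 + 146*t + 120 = (t - 3)*(t^4 + 2*t^3 - 21*t^2 - 62*t - 40) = (t - 5)*(t - 3)*(t^3 + 7*t^2 + 14*t + 8) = (t - 5)*(t - 3)*(t + 4)*(t^2 + 3*t + 2) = (t - 5)*(t - 3)*(t + 2)*(t + 4)*(t + 1)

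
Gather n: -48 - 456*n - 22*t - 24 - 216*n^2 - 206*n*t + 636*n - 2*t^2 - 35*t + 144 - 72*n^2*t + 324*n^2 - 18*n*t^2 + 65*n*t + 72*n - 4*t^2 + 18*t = n^2*(108 - 72*t) + n*(-18*t^2 - 141*t + 252) - 6*t^2 - 39*t + 72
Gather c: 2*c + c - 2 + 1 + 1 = 3*c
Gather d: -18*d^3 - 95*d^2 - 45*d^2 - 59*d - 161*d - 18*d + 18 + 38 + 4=-18*d^3 - 140*d^2 - 238*d + 60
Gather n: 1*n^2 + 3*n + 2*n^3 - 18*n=2*n^3 + n^2 - 15*n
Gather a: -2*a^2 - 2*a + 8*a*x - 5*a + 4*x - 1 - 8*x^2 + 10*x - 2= -2*a^2 + a*(8*x - 7) - 8*x^2 + 14*x - 3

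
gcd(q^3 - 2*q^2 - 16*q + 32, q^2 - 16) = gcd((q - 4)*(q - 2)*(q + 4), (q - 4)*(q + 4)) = q^2 - 16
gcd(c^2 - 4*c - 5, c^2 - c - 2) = c + 1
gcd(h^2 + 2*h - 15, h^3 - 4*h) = 1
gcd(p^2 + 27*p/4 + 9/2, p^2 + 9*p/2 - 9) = p + 6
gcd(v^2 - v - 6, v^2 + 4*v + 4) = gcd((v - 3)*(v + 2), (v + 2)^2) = v + 2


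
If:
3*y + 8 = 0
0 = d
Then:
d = 0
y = -8/3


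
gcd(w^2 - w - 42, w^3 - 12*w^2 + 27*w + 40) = 1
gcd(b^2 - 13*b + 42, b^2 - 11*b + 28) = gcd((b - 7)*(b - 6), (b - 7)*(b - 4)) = b - 7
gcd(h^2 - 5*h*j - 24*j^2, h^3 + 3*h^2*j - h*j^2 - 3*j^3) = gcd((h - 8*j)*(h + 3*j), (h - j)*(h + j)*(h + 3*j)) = h + 3*j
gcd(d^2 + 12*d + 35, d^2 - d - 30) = d + 5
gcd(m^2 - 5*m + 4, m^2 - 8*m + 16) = m - 4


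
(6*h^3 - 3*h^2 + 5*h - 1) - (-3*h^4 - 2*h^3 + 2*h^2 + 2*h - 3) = 3*h^4 + 8*h^3 - 5*h^2 + 3*h + 2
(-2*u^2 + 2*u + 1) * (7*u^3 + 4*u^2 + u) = -14*u^5 + 6*u^4 + 13*u^3 + 6*u^2 + u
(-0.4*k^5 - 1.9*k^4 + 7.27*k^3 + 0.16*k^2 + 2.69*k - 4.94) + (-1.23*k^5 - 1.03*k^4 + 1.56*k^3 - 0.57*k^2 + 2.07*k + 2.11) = -1.63*k^5 - 2.93*k^4 + 8.83*k^3 - 0.41*k^2 + 4.76*k - 2.83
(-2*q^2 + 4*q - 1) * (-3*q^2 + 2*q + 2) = 6*q^4 - 16*q^3 + 7*q^2 + 6*q - 2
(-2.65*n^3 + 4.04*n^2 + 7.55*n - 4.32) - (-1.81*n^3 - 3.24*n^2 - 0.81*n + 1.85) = -0.84*n^3 + 7.28*n^2 + 8.36*n - 6.17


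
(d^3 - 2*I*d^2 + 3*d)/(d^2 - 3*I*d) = d + I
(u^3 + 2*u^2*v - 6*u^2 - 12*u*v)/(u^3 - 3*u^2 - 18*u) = (u + 2*v)/(u + 3)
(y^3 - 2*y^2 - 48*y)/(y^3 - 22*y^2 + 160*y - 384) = y*(y + 6)/(y^2 - 14*y + 48)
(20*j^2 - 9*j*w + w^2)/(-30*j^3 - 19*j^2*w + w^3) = (-4*j + w)/(6*j^2 + 5*j*w + w^2)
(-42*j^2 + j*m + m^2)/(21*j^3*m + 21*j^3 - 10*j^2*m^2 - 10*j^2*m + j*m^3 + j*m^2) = (-42*j^2 + j*m + m^2)/(j*(21*j^2*m + 21*j^2 - 10*j*m^2 - 10*j*m + m^3 + m^2))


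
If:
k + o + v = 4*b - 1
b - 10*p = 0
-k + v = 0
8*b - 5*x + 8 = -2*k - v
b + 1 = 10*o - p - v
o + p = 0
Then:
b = -10/83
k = -62/83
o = 1/83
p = -1/83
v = -62/83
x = 398/415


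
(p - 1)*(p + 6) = p^2 + 5*p - 6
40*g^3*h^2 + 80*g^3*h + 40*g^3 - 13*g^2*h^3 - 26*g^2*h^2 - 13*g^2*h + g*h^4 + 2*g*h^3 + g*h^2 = (-8*g + h)*(-5*g + h)*(h + 1)*(g*h + g)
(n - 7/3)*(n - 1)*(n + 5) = n^3 + 5*n^2/3 - 43*n/3 + 35/3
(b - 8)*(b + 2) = b^2 - 6*b - 16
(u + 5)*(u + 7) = u^2 + 12*u + 35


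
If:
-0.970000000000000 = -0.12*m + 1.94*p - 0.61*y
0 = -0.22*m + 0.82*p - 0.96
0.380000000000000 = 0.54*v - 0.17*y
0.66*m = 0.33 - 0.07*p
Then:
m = 0.37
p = 1.27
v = 2.45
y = 5.55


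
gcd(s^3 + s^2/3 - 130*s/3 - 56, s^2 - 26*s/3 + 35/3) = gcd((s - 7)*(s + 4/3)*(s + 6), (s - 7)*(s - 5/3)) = s - 7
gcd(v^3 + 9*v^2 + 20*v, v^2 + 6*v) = v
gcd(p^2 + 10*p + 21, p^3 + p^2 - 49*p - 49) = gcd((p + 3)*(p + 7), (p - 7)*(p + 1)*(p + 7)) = p + 7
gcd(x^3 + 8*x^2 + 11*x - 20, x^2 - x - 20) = x + 4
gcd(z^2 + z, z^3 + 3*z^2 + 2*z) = z^2 + z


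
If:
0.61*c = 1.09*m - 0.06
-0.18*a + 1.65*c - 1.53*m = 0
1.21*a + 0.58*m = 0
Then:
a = -0.05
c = 0.09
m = 0.11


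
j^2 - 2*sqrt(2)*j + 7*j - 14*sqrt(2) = (j + 7)*(j - 2*sqrt(2))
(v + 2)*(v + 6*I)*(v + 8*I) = v^3 + 2*v^2 + 14*I*v^2 - 48*v + 28*I*v - 96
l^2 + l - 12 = (l - 3)*(l + 4)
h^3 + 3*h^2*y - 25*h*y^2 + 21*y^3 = (h - 3*y)*(h - y)*(h + 7*y)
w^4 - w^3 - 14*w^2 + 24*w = w*(w - 3)*(w - 2)*(w + 4)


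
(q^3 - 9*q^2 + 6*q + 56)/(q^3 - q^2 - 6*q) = (q^2 - 11*q + 28)/(q*(q - 3))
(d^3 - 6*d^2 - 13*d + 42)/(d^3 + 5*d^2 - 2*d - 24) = (d - 7)/(d + 4)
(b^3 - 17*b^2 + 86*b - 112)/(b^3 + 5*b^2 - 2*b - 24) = (b^2 - 15*b + 56)/(b^2 + 7*b + 12)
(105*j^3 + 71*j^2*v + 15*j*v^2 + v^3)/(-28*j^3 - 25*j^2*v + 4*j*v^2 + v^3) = (15*j^2 + 8*j*v + v^2)/(-4*j^2 - 3*j*v + v^2)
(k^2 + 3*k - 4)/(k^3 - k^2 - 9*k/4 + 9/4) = 4*(k + 4)/(4*k^2 - 9)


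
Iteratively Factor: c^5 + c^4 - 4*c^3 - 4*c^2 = (c + 1)*(c^4 - 4*c^2) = (c - 2)*(c + 1)*(c^3 + 2*c^2) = c*(c - 2)*(c + 1)*(c^2 + 2*c) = c*(c - 2)*(c + 1)*(c + 2)*(c)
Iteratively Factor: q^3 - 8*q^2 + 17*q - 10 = (q - 2)*(q^2 - 6*q + 5) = (q - 5)*(q - 2)*(q - 1)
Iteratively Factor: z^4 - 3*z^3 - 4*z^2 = (z)*(z^3 - 3*z^2 - 4*z) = z*(z - 4)*(z^2 + z) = z^2*(z - 4)*(z + 1)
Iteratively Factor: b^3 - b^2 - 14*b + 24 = (b - 3)*(b^2 + 2*b - 8) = (b - 3)*(b - 2)*(b + 4)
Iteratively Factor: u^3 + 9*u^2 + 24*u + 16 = (u + 4)*(u^2 + 5*u + 4) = (u + 1)*(u + 4)*(u + 4)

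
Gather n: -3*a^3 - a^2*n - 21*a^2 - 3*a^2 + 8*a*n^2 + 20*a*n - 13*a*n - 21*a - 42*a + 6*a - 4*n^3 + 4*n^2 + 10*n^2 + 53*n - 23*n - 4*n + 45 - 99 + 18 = -3*a^3 - 24*a^2 - 57*a - 4*n^3 + n^2*(8*a + 14) + n*(-a^2 + 7*a + 26) - 36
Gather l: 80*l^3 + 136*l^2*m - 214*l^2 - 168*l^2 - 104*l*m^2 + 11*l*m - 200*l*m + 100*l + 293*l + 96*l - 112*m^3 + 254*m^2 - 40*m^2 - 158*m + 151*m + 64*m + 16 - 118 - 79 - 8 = 80*l^3 + l^2*(136*m - 382) + l*(-104*m^2 - 189*m + 489) - 112*m^3 + 214*m^2 + 57*m - 189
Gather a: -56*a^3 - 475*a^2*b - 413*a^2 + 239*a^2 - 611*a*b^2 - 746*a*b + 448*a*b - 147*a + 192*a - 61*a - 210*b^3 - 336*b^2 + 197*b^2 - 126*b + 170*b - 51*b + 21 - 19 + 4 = -56*a^3 + a^2*(-475*b - 174) + a*(-611*b^2 - 298*b - 16) - 210*b^3 - 139*b^2 - 7*b + 6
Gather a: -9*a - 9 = -9*a - 9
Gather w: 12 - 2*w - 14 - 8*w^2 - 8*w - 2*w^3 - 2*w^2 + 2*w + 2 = -2*w^3 - 10*w^2 - 8*w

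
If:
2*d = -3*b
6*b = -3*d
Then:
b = 0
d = 0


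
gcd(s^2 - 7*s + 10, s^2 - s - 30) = 1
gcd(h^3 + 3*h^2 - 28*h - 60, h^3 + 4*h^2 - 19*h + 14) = 1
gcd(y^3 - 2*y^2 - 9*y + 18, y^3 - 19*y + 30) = y^2 - 5*y + 6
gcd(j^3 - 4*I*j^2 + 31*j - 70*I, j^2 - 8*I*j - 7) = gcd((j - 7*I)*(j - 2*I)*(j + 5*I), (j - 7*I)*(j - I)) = j - 7*I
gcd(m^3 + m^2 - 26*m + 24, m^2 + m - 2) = m - 1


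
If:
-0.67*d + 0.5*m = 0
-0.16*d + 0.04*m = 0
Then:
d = 0.00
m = 0.00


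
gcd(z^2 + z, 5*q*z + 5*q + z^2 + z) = z + 1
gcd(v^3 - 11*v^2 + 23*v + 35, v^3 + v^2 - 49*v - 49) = v^2 - 6*v - 7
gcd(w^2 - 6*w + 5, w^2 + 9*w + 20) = 1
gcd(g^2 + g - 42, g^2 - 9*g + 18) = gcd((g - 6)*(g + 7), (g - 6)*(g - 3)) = g - 6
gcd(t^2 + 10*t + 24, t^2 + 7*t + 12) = t + 4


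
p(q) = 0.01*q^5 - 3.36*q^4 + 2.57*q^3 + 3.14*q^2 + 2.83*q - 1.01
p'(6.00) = -2520.17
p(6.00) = -3592.67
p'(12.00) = -20999.09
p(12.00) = -62258.57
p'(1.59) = -21.40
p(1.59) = 0.39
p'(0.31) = 5.12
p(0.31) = 0.21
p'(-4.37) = 1262.47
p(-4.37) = -1409.19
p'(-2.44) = 230.42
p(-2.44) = -146.52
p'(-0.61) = 4.93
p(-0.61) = -2.62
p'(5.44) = -1854.75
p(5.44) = -2373.93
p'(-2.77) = 333.19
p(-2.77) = -238.82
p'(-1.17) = 27.66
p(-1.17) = -10.46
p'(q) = 0.05*q^4 - 13.44*q^3 + 7.71*q^2 + 6.28*q + 2.83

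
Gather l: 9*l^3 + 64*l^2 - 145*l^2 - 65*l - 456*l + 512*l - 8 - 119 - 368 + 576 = 9*l^3 - 81*l^2 - 9*l + 81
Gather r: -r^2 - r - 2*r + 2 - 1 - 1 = -r^2 - 3*r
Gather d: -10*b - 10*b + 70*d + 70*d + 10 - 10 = -20*b + 140*d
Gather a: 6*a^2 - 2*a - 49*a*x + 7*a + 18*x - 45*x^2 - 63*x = 6*a^2 + a*(5 - 49*x) - 45*x^2 - 45*x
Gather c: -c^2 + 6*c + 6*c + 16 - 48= -c^2 + 12*c - 32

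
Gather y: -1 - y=-y - 1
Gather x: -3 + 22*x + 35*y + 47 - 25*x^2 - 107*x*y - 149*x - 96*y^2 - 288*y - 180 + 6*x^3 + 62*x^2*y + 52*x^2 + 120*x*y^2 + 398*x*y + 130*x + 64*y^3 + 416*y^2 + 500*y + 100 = 6*x^3 + x^2*(62*y + 27) + x*(120*y^2 + 291*y + 3) + 64*y^3 + 320*y^2 + 247*y - 36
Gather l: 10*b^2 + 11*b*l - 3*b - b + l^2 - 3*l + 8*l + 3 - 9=10*b^2 - 4*b + l^2 + l*(11*b + 5) - 6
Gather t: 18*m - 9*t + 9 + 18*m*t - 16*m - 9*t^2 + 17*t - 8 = 2*m - 9*t^2 + t*(18*m + 8) + 1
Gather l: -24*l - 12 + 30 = 18 - 24*l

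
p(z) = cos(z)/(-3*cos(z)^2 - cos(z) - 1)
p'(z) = (-6*sin(z)*cos(z) - sin(z))*cos(z)/(-3*cos(z)^2 - cos(z) - 1)^2 - sin(z)/(-3*cos(z)^2 - cos(z) - 1)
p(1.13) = -0.22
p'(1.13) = 0.11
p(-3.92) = 0.39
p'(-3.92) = -0.11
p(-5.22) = -0.22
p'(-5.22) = 0.05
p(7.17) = -0.22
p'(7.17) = -0.02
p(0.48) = -0.21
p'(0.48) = -0.03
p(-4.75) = -0.04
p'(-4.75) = 0.92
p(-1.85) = 0.29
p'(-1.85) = -0.82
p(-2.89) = 0.34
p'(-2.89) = 0.06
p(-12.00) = -0.21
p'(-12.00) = -0.04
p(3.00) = 0.34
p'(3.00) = -0.03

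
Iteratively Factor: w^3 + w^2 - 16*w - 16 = (w + 1)*(w^2 - 16) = (w + 1)*(w + 4)*(w - 4)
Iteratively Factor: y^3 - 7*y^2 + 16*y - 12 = (y - 3)*(y^2 - 4*y + 4) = (y - 3)*(y - 2)*(y - 2)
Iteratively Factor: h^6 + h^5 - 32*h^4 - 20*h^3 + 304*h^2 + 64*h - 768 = (h - 3)*(h^5 + 4*h^4 - 20*h^3 - 80*h^2 + 64*h + 256) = (h - 3)*(h - 2)*(h^4 + 6*h^3 - 8*h^2 - 96*h - 128) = (h - 4)*(h - 3)*(h - 2)*(h^3 + 10*h^2 + 32*h + 32) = (h - 4)*(h - 3)*(h - 2)*(h + 2)*(h^2 + 8*h + 16) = (h - 4)*(h - 3)*(h - 2)*(h + 2)*(h + 4)*(h + 4)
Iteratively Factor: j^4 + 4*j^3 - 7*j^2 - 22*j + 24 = (j - 2)*(j^3 + 6*j^2 + 5*j - 12) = (j - 2)*(j - 1)*(j^2 + 7*j + 12) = (j - 2)*(j - 1)*(j + 3)*(j + 4)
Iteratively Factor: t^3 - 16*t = (t)*(t^2 - 16) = t*(t - 4)*(t + 4)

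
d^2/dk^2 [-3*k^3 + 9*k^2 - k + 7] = 18 - 18*k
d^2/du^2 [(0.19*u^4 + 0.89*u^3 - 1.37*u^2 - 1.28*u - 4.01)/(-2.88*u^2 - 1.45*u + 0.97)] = (-3.151872*u^6 - 4.76064000000002*u^5 + 0.787853999999982*u^4 + 5.35212600000003*u^3 + 227.892114*u^2 + 116.905002*u + 45.445428)/(23.887872*u^6 + 36.08064*u^5 - 5.971104*u^4 - 21.255695*u^3 + 2.011101*u^2 + 4.092915*u - 0.912673)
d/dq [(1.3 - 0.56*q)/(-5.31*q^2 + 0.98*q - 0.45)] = (-2.9736*q^2 + 13.806*q - 1.022)/(28.1961*q^4 - 10.4076*q^3 + 5.7394*q^2 - 0.882*q + 0.2025)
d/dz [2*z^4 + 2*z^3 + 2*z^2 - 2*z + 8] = 8*z^3 + 6*z^2 + 4*z - 2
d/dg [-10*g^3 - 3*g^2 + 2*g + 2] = -30*g^2 - 6*g + 2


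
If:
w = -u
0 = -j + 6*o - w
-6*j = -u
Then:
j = -w/6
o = 5*w/36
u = -w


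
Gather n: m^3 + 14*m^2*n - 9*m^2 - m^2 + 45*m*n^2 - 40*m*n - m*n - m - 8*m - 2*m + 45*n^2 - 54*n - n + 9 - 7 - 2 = m^3 - 10*m^2 - 11*m + n^2*(45*m + 45) + n*(14*m^2 - 41*m - 55)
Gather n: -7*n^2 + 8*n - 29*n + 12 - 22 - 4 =-7*n^2 - 21*n - 14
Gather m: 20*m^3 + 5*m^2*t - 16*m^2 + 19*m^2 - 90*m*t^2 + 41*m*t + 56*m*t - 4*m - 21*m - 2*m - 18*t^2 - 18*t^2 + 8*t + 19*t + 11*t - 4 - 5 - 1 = 20*m^3 + m^2*(5*t + 3) + m*(-90*t^2 + 97*t - 27) - 36*t^2 + 38*t - 10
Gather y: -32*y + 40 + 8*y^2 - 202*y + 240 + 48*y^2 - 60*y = 56*y^2 - 294*y + 280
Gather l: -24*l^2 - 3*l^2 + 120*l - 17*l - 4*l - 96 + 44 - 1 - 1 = -27*l^2 + 99*l - 54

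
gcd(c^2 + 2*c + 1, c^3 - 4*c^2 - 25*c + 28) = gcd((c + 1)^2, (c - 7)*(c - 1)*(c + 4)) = 1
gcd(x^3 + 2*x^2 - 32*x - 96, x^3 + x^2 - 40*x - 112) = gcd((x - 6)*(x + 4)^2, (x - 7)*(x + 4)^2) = x^2 + 8*x + 16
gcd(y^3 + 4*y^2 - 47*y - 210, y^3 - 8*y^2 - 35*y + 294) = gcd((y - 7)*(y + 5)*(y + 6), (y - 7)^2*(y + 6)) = y^2 - y - 42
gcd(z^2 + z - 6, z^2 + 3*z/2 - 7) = z - 2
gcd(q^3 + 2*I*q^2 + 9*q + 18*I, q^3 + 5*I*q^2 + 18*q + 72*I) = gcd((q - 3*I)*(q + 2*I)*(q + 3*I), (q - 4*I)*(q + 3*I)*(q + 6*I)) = q + 3*I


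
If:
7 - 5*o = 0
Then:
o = 7/5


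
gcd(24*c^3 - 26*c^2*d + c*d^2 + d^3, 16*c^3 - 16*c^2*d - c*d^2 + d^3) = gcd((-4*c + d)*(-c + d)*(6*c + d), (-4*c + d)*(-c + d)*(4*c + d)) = 4*c^2 - 5*c*d + d^2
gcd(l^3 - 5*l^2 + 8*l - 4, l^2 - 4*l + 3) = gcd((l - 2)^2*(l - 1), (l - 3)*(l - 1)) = l - 1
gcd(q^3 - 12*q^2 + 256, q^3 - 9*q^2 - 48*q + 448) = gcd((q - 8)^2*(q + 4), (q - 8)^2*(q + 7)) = q^2 - 16*q + 64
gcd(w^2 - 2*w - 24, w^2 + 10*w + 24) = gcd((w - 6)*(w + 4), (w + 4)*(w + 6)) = w + 4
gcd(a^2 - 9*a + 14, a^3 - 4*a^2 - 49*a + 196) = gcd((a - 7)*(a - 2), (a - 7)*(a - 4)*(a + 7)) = a - 7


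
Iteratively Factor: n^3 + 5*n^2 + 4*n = (n)*(n^2 + 5*n + 4) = n*(n + 1)*(n + 4)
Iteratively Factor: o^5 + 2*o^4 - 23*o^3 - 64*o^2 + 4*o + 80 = (o - 1)*(o^4 + 3*o^3 - 20*o^2 - 84*o - 80) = (o - 1)*(o + 2)*(o^3 + o^2 - 22*o - 40) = (o - 1)*(o + 2)^2*(o^2 - o - 20) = (o - 5)*(o - 1)*(o + 2)^2*(o + 4)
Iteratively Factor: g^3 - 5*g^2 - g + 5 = (g - 1)*(g^2 - 4*g - 5) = (g - 5)*(g - 1)*(g + 1)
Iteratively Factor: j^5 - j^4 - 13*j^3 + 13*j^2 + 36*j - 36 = (j - 1)*(j^4 - 13*j^2 + 36) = (j - 1)*(j + 3)*(j^3 - 3*j^2 - 4*j + 12) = (j - 2)*(j - 1)*(j + 3)*(j^2 - j - 6) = (j - 2)*(j - 1)*(j + 2)*(j + 3)*(j - 3)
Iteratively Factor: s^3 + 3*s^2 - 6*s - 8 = (s + 1)*(s^2 + 2*s - 8) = (s - 2)*(s + 1)*(s + 4)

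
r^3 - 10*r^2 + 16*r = r*(r - 8)*(r - 2)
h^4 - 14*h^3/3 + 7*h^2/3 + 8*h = h*(h - 3)*(h - 8/3)*(h + 1)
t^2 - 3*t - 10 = (t - 5)*(t + 2)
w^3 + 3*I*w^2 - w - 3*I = (w - 1)*(w + 1)*(w + 3*I)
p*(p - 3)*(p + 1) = p^3 - 2*p^2 - 3*p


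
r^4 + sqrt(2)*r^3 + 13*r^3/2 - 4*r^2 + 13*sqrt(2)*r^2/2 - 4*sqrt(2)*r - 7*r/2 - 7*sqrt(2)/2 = (r - 1)*(r + 1/2)*(r + 7)*(r + sqrt(2))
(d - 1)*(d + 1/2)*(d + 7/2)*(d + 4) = d^4 + 7*d^3 + 39*d^2/4 - 43*d/4 - 7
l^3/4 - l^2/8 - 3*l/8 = l*(l/4 + 1/4)*(l - 3/2)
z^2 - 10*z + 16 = (z - 8)*(z - 2)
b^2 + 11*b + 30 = (b + 5)*(b + 6)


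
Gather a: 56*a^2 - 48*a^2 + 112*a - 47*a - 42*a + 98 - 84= 8*a^2 + 23*a + 14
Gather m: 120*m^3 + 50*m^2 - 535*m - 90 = 120*m^3 + 50*m^2 - 535*m - 90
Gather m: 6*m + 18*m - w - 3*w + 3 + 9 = 24*m - 4*w + 12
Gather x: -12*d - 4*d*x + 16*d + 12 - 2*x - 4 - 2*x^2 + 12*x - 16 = 4*d - 2*x^2 + x*(10 - 4*d) - 8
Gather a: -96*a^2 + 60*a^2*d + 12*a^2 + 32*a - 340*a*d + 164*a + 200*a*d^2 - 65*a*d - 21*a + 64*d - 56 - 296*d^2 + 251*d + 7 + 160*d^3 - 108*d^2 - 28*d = a^2*(60*d - 84) + a*(200*d^2 - 405*d + 175) + 160*d^3 - 404*d^2 + 287*d - 49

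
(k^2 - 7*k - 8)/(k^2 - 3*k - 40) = (k + 1)/(k + 5)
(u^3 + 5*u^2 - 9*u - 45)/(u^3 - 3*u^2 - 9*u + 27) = (u + 5)/(u - 3)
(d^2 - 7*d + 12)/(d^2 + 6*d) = (d^2 - 7*d + 12)/(d*(d + 6))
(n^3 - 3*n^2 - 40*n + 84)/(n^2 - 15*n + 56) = (n^2 + 4*n - 12)/(n - 8)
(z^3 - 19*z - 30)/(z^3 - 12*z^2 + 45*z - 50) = (z^2 + 5*z + 6)/(z^2 - 7*z + 10)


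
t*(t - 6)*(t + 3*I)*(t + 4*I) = t^4 - 6*t^3 + 7*I*t^3 - 12*t^2 - 42*I*t^2 + 72*t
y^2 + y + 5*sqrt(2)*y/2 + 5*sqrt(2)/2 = (y + 1)*(y + 5*sqrt(2)/2)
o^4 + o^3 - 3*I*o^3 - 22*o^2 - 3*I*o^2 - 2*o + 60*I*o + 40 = (o - 4)*(o + 5)*(o - 2*I)*(o - I)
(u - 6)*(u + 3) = u^2 - 3*u - 18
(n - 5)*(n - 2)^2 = n^3 - 9*n^2 + 24*n - 20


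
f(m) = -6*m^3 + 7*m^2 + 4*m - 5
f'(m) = -18*m^2 + 14*m + 4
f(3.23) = -121.24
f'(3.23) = -138.57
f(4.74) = -467.75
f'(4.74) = -334.06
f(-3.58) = 345.69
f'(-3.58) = -276.82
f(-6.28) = 1731.99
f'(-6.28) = -793.81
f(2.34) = -34.19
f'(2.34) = -61.80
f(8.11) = -2712.63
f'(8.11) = -1066.36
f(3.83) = -224.09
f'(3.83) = -206.42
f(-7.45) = 2834.68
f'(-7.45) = -1099.34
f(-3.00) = 208.00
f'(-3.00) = -200.00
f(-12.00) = 11323.00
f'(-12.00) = -2756.00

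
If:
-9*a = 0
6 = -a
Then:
No Solution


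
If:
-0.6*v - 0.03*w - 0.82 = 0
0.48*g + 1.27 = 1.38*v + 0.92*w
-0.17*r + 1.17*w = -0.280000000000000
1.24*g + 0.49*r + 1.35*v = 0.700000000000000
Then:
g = -3.39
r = 14.02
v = -1.46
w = 1.80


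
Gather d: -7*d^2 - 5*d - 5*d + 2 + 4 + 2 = -7*d^2 - 10*d + 8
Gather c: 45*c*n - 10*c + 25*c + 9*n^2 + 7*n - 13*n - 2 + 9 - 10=c*(45*n + 15) + 9*n^2 - 6*n - 3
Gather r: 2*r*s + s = 2*r*s + s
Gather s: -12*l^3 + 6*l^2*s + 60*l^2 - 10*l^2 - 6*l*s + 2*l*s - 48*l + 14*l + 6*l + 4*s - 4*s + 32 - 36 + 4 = -12*l^3 + 50*l^2 - 28*l + s*(6*l^2 - 4*l)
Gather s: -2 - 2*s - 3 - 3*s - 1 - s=-6*s - 6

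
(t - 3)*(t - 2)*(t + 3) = t^3 - 2*t^2 - 9*t + 18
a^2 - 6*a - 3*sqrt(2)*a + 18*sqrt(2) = (a - 6)*(a - 3*sqrt(2))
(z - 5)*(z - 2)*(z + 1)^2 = z^4 - 5*z^3 - 3*z^2 + 13*z + 10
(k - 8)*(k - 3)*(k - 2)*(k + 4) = k^4 - 9*k^3 - 6*k^2 + 136*k - 192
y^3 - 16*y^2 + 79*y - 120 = (y - 8)*(y - 5)*(y - 3)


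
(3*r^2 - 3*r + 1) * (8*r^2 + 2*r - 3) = 24*r^4 - 18*r^3 - 7*r^2 + 11*r - 3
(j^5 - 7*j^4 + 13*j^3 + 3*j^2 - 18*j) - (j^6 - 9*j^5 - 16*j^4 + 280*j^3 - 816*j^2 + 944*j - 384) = -j^6 + 10*j^5 + 9*j^4 - 267*j^3 + 819*j^2 - 962*j + 384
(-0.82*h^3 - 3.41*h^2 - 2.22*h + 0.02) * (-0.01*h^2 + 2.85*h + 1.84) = 0.0082*h^5 - 2.3029*h^4 - 11.2051*h^3 - 12.6016*h^2 - 4.0278*h + 0.0368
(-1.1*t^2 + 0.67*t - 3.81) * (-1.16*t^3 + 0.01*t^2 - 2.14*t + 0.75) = 1.276*t^5 - 0.7882*t^4 + 6.7803*t^3 - 2.2969*t^2 + 8.6559*t - 2.8575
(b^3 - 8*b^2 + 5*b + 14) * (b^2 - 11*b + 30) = b^5 - 19*b^4 + 123*b^3 - 281*b^2 - 4*b + 420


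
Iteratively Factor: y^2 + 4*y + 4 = (y + 2)*(y + 2)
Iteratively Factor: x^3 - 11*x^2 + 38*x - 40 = (x - 4)*(x^2 - 7*x + 10) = (x - 5)*(x - 4)*(x - 2)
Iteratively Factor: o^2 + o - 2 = (o - 1)*(o + 2)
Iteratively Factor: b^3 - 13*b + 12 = (b - 3)*(b^2 + 3*b - 4) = (b - 3)*(b + 4)*(b - 1)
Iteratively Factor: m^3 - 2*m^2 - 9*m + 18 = (m + 3)*(m^2 - 5*m + 6) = (m - 2)*(m + 3)*(m - 3)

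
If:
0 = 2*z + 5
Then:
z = -5/2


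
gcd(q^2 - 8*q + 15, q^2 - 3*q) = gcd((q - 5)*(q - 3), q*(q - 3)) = q - 3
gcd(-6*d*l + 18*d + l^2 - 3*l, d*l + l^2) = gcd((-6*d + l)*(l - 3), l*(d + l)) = 1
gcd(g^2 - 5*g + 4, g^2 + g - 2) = g - 1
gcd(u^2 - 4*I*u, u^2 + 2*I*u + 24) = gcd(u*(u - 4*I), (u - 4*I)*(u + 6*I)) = u - 4*I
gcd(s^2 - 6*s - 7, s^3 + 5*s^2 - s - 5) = s + 1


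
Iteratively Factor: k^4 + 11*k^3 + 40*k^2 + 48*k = (k)*(k^3 + 11*k^2 + 40*k + 48) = k*(k + 4)*(k^2 + 7*k + 12) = k*(k + 3)*(k + 4)*(k + 4)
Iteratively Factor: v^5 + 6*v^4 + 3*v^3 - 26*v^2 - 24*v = (v)*(v^4 + 6*v^3 + 3*v^2 - 26*v - 24) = v*(v - 2)*(v^3 + 8*v^2 + 19*v + 12) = v*(v - 2)*(v + 4)*(v^2 + 4*v + 3) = v*(v - 2)*(v + 3)*(v + 4)*(v + 1)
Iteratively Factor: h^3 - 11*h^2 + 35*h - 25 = (h - 5)*(h^2 - 6*h + 5) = (h - 5)*(h - 1)*(h - 5)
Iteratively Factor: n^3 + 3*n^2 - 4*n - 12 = (n - 2)*(n^2 + 5*n + 6) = (n - 2)*(n + 2)*(n + 3)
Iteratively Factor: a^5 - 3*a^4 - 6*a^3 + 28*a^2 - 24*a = (a - 2)*(a^4 - a^3 - 8*a^2 + 12*a) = a*(a - 2)*(a^3 - a^2 - 8*a + 12) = a*(a - 2)*(a + 3)*(a^2 - 4*a + 4) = a*(a - 2)^2*(a + 3)*(a - 2)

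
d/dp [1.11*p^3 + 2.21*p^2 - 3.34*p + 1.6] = 3.33*p^2 + 4.42*p - 3.34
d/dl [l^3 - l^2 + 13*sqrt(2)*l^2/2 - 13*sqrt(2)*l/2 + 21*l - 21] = 3*l^2 - 2*l + 13*sqrt(2)*l - 13*sqrt(2)/2 + 21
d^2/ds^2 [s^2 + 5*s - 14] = 2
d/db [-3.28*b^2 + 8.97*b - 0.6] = 8.97 - 6.56*b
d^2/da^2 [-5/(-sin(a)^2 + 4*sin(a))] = 10*(-2*sin(a) + 6 - 5/sin(a) - 12/sin(a)^2 + 16/sin(a)^3)/(sin(a) - 4)^3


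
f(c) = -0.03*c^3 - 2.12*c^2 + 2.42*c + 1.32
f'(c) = -0.09*c^2 - 4.24*c + 2.42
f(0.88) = 1.79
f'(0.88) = -1.38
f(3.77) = -21.30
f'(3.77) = -14.84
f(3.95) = -24.05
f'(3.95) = -15.73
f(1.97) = -2.37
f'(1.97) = -6.28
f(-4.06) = -41.44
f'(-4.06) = 18.15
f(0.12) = 1.58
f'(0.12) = 1.91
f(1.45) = 0.28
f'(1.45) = -3.92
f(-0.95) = -2.87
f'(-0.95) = 6.37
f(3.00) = -11.31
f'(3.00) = -11.11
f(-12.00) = -281.16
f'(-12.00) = 40.34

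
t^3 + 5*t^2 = t^2*(t + 5)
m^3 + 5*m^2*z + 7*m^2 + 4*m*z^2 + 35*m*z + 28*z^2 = (m + 7)*(m + z)*(m + 4*z)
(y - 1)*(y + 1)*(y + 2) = y^3 + 2*y^2 - y - 2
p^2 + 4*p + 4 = (p + 2)^2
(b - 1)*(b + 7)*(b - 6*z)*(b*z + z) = b^4*z - 6*b^3*z^2 + 7*b^3*z - 42*b^2*z^2 - b^2*z + 6*b*z^2 - 7*b*z + 42*z^2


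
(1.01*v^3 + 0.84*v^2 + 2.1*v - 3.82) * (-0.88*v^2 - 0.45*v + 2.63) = -0.8888*v^5 - 1.1937*v^4 + 0.4303*v^3 + 4.6258*v^2 + 7.242*v - 10.0466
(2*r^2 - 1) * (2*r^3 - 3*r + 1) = 4*r^5 - 8*r^3 + 2*r^2 + 3*r - 1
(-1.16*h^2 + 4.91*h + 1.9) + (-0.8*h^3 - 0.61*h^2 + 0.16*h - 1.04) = -0.8*h^3 - 1.77*h^2 + 5.07*h + 0.86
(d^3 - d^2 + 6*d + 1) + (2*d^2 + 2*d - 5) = d^3 + d^2 + 8*d - 4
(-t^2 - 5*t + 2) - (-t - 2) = -t^2 - 4*t + 4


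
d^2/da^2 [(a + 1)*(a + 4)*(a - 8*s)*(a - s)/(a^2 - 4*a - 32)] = 2*(a^3 - 24*a^2 + 192*a + 72*s^2 - 648*s + 64)/(a^3 - 24*a^2 + 192*a - 512)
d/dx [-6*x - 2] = -6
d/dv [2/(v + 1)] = -2/(v + 1)^2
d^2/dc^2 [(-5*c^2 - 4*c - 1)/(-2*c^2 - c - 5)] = 12*(c^3 - 23*c^2 - 19*c + 16)/(8*c^6 + 12*c^5 + 66*c^4 + 61*c^3 + 165*c^2 + 75*c + 125)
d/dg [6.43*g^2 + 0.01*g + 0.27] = 12.86*g + 0.01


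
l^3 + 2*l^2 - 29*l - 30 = (l - 5)*(l + 1)*(l + 6)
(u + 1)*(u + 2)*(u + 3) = u^3 + 6*u^2 + 11*u + 6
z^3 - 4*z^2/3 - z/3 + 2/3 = (z - 1)^2*(z + 2/3)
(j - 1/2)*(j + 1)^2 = j^3 + 3*j^2/2 - 1/2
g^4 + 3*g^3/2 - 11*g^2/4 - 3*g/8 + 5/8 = (g - 1)*(g - 1/2)*(g + 1/2)*(g + 5/2)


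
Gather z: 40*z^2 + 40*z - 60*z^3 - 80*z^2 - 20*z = -60*z^3 - 40*z^2 + 20*z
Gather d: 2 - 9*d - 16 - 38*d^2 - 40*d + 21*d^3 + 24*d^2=21*d^3 - 14*d^2 - 49*d - 14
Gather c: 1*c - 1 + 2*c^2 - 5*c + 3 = 2*c^2 - 4*c + 2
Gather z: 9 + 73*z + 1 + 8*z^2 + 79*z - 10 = 8*z^2 + 152*z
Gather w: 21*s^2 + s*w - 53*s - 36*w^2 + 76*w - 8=21*s^2 - 53*s - 36*w^2 + w*(s + 76) - 8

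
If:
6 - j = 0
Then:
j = 6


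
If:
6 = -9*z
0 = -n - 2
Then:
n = -2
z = -2/3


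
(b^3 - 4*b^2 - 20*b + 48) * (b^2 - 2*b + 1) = b^5 - 6*b^4 - 11*b^3 + 84*b^2 - 116*b + 48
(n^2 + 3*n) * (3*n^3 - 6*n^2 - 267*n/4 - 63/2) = 3*n^5 + 3*n^4 - 339*n^3/4 - 927*n^2/4 - 189*n/2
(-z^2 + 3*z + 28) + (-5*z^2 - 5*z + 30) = -6*z^2 - 2*z + 58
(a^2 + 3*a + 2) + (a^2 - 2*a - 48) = 2*a^2 + a - 46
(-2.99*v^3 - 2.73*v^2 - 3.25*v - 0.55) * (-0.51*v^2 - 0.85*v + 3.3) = 1.5249*v^5 + 3.9338*v^4 - 5.889*v^3 - 5.966*v^2 - 10.2575*v - 1.815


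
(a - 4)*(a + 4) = a^2 - 16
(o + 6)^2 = o^2 + 12*o + 36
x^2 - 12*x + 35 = (x - 7)*(x - 5)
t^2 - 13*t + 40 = (t - 8)*(t - 5)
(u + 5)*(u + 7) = u^2 + 12*u + 35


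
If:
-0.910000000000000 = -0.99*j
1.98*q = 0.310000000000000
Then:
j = 0.92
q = 0.16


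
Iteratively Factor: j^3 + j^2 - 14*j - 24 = (j + 2)*(j^2 - j - 12) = (j + 2)*(j + 3)*(j - 4)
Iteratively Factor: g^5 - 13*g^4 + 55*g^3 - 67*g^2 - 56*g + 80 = (g - 5)*(g^4 - 8*g^3 + 15*g^2 + 8*g - 16) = (g - 5)*(g + 1)*(g^3 - 9*g^2 + 24*g - 16) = (g - 5)*(g - 4)*(g + 1)*(g^2 - 5*g + 4) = (g - 5)*(g - 4)^2*(g + 1)*(g - 1)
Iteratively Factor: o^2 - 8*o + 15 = (o - 3)*(o - 5)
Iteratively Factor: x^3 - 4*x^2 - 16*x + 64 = (x - 4)*(x^2 - 16) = (x - 4)^2*(x + 4)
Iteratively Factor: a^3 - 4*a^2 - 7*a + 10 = (a + 2)*(a^2 - 6*a + 5) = (a - 5)*(a + 2)*(a - 1)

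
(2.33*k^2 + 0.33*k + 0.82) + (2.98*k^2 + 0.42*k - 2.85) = 5.31*k^2 + 0.75*k - 2.03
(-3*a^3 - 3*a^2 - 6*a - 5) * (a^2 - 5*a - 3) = -3*a^5 + 12*a^4 + 18*a^3 + 34*a^2 + 43*a + 15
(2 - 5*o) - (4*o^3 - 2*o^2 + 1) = -4*o^3 + 2*o^2 - 5*o + 1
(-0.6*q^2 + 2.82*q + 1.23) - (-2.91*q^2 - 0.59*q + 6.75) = 2.31*q^2 + 3.41*q - 5.52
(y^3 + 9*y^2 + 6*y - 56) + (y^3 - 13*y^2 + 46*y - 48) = 2*y^3 - 4*y^2 + 52*y - 104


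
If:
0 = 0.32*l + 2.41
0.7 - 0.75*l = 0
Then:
No Solution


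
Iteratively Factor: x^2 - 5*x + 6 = (x - 3)*(x - 2)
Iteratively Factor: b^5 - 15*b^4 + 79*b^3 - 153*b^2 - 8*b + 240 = (b - 5)*(b^4 - 10*b^3 + 29*b^2 - 8*b - 48) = (b - 5)*(b - 4)*(b^3 - 6*b^2 + 5*b + 12) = (b - 5)*(b - 4)*(b + 1)*(b^2 - 7*b + 12) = (b - 5)*(b - 4)^2*(b + 1)*(b - 3)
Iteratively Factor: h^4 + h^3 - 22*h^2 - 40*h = (h + 2)*(h^3 - h^2 - 20*h) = h*(h + 2)*(h^2 - h - 20) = h*(h + 2)*(h + 4)*(h - 5)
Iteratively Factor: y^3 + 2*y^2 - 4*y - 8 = (y - 2)*(y^2 + 4*y + 4) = (y - 2)*(y + 2)*(y + 2)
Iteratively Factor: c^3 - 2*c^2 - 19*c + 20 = (c + 4)*(c^2 - 6*c + 5) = (c - 1)*(c + 4)*(c - 5)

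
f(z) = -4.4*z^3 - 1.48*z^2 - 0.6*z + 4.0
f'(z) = -13.2*z^2 - 2.96*z - 0.6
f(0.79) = 0.43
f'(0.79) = -11.18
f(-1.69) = 22.02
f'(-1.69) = -33.30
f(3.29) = -170.68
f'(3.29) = -153.22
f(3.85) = -271.34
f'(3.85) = -207.65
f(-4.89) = 486.04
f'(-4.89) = -301.77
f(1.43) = -12.75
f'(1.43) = -31.83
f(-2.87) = 97.55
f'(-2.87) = -100.83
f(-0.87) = 6.30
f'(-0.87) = -8.02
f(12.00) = -7819.52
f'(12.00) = -1936.92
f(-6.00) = 904.72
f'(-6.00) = -458.04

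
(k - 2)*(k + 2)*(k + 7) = k^3 + 7*k^2 - 4*k - 28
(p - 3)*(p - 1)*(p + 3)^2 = p^4 + 2*p^3 - 12*p^2 - 18*p + 27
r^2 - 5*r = r*(r - 5)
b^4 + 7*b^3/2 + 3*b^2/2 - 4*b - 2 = (b - 1)*(b + 1/2)*(b + 2)^2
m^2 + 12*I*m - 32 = (m + 4*I)*(m + 8*I)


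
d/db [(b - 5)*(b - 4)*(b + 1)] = 3*b^2 - 16*b + 11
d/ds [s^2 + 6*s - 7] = 2*s + 6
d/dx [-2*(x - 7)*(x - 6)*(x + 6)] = -6*x^2 + 28*x + 72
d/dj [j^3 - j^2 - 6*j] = 3*j^2 - 2*j - 6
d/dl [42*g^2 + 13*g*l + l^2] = 13*g + 2*l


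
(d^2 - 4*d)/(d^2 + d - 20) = d/(d + 5)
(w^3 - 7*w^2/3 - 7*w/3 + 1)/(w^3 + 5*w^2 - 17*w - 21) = (w - 1/3)/(w + 7)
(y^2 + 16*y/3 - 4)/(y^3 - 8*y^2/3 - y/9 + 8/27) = 9*(3*y^2 + 16*y - 12)/(27*y^3 - 72*y^2 - 3*y + 8)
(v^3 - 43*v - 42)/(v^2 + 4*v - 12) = (v^2 - 6*v - 7)/(v - 2)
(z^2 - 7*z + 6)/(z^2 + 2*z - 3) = (z - 6)/(z + 3)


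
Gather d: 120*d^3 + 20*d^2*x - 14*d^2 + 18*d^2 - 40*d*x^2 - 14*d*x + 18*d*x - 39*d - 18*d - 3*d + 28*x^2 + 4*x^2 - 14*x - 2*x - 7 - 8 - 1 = 120*d^3 + d^2*(20*x + 4) + d*(-40*x^2 + 4*x - 60) + 32*x^2 - 16*x - 16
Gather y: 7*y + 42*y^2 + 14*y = 42*y^2 + 21*y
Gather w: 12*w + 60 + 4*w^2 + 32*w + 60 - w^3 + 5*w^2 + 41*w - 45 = -w^3 + 9*w^2 + 85*w + 75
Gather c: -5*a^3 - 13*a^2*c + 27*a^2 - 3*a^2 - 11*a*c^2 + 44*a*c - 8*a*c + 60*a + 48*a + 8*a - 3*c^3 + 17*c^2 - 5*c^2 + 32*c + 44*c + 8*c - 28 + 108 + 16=-5*a^3 + 24*a^2 + 116*a - 3*c^3 + c^2*(12 - 11*a) + c*(-13*a^2 + 36*a + 84) + 96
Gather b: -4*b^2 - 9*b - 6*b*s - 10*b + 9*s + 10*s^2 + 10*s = -4*b^2 + b*(-6*s - 19) + 10*s^2 + 19*s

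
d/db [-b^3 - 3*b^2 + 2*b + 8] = -3*b^2 - 6*b + 2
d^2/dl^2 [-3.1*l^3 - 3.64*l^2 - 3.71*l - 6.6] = -18.6*l - 7.28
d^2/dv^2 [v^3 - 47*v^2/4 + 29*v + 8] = 6*v - 47/2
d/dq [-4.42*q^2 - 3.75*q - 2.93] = -8.84*q - 3.75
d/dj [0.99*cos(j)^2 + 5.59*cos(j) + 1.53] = -(1.98*cos(j) + 5.59)*sin(j)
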